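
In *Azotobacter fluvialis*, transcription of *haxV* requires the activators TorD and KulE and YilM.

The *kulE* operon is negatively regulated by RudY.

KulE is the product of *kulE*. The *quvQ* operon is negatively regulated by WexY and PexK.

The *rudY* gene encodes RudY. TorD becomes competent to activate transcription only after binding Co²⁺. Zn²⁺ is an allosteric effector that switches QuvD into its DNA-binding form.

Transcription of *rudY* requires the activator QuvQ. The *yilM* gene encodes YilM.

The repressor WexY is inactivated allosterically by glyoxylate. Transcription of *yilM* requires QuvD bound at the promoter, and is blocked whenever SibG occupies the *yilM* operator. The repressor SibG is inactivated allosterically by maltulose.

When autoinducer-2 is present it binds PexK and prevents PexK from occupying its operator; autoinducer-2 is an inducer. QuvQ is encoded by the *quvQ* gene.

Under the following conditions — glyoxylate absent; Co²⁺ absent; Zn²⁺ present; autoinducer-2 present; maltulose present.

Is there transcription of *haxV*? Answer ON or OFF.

Co²⁺ is absent, so TorD is inactive.
Glyoxylate is absent, so WexY is active.
Autoinducer-2 is present, so PexK is inactive.
With repressor WexY bound, *quvQ* is not transcribed.
So QuvQ is not produced.
Required activator QuvQ is absent, so *rudY* is not transcribed.
So RudY is not produced.
With no repressor bound, *kulE* is transcribed.
So KulE is produced and active.
Maltulose is present, so SibG is inactive.
Zn²⁺ is present, so QuvD is active.
No repressor is bound and QuvD is active, so *yilM* is transcribed.
So YilM is produced and active.
Required activator TorD is absent, so *haxV* is not transcribed.

OFF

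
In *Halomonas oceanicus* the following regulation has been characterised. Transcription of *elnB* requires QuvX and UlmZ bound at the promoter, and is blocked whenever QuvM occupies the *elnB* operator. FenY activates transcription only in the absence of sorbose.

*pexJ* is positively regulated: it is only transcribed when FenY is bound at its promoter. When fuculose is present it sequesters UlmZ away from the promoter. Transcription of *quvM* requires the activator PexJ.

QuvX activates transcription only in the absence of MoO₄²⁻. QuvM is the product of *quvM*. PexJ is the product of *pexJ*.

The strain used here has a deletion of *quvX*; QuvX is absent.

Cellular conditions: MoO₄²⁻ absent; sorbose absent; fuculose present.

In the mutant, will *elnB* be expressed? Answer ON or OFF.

OFF

QuvX is non-functional in this strain, so it has no effect.
Sorbose is absent, so FenY is active.
No repressor is bound and FenY is active, so *pexJ* is transcribed.
So PexJ is produced and active.
No repressor is bound and PexJ is active, so *quvM* is transcribed.
So QuvM is produced and active.
Fuculose is present, so UlmZ is inactive.
With repressor QuvM bound, *elnB* is not transcribed.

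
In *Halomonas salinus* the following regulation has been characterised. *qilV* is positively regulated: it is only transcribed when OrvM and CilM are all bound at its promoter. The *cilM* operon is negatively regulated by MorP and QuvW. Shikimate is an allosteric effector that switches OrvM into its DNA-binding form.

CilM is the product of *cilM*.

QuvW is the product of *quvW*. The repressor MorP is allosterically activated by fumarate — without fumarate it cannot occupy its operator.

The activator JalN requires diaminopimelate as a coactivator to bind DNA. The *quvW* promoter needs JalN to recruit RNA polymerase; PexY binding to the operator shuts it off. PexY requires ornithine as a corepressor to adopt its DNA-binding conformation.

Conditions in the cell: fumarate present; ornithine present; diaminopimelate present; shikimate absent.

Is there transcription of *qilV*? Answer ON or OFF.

OFF

Shikimate is absent, so OrvM is inactive.
Fumarate is present, so MorP is active.
Diaminopimelate is present, so JalN is active.
Ornithine is present, so PexY is active.
With repressor PexY bound, *quvW* is not transcribed.
So QuvW is not produced.
With repressor MorP bound, *cilM* is not transcribed.
So CilM is not produced.
Required activator OrvM is absent, so *qilV* is not transcribed.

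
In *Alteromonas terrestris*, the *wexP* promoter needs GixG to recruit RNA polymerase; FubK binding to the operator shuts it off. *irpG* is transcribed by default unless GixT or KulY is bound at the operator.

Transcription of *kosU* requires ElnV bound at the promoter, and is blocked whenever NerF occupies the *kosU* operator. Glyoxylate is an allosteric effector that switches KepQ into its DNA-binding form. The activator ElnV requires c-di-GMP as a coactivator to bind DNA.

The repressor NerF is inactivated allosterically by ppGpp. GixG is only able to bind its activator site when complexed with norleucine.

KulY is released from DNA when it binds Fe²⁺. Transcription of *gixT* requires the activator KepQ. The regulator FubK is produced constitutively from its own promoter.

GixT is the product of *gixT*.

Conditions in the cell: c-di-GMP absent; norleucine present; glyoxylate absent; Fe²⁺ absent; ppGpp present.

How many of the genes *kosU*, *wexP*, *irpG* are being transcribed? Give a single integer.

0

c-di-GMP is absent, so ElnV is inactive.
ppGpp is present, so NerF is inactive.
Required activator ElnV is absent, so *kosU* is not transcribed.
→ *kosU* is OFF.
FubK is produced constitutively and is active.
Norleucine is present, so GixG is active.
With repressor FubK bound, *wexP* is not transcribed.
→ *wexP* is OFF.
Glyoxylate is absent, so KepQ is inactive.
Required activator KepQ is absent, so *gixT* is not transcribed.
So GixT is not produced.
Fe²⁺ is absent, so KulY is active.
With repressor KulY bound, *irpG* is not transcribed.
→ *irpG* is OFF.
0 of the 3 genes are transcribed.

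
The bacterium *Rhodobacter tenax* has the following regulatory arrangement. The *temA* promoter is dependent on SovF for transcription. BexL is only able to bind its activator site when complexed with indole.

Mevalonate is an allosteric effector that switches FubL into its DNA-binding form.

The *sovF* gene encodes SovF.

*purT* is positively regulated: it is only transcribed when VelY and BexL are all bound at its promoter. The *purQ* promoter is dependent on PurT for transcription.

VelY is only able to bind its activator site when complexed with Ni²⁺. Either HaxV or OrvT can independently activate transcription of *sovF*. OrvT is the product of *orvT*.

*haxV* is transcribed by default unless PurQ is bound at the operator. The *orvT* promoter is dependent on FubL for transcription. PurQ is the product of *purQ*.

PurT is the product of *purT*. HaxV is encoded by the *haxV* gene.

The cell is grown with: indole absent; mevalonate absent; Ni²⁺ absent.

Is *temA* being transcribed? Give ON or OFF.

ON

Ni²⁺ is absent, so VelY is inactive.
Indole is absent, so BexL is inactive.
Required activator VelY is absent, so *purT* is not transcribed.
So PurT is not produced.
Required activator PurT is absent, so *purQ* is not transcribed.
So PurQ is not produced.
With no repressor bound, *haxV* is transcribed.
So HaxV is produced and active.
Mevalonate is absent, so FubL is inactive.
Required activator FubL is absent, so *orvT* is not transcribed.
So OrvT is not produced.
Activator HaxV is present, so *sovF* is transcribed.
So SovF is produced and active.
No repressor is bound and SovF is active, so *temA* is transcribed.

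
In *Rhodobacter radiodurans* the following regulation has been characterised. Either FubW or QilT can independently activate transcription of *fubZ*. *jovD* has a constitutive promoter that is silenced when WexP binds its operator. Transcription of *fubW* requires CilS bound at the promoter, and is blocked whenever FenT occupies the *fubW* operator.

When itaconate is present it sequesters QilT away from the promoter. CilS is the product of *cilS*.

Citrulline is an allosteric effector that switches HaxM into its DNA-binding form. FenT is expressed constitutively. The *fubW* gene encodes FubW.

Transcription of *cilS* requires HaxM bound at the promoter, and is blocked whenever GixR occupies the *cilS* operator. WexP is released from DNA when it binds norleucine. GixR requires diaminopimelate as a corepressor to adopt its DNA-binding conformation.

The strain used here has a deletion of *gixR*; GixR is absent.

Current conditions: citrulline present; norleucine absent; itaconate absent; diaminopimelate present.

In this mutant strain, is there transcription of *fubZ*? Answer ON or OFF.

ON

FenT is produced constitutively and is active.
GixR is non-functional in this strain, so it has no effect.
Citrulline is present, so HaxM is active.
No repressor is bound and HaxM is active, so *cilS* is transcribed.
So CilS is produced and active.
With repressor FenT bound, *fubW* is not transcribed.
So FubW is not produced.
Itaconate is absent, so QilT is active.
Activator QilT is present, so *fubZ* is transcribed.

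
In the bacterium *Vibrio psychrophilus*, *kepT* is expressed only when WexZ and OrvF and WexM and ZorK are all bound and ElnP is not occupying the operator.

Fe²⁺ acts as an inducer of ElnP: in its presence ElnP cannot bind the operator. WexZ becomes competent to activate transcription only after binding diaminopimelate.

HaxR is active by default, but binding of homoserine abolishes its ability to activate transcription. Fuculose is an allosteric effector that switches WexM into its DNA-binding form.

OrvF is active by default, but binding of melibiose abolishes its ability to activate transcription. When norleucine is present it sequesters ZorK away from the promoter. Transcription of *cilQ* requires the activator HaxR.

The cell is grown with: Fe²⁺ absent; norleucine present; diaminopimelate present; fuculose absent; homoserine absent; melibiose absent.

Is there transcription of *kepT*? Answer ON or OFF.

Diaminopimelate is present, so WexZ is active.
Fe²⁺ is absent, so ElnP is active.
Melibiose is absent, so OrvF is active.
Fuculose is absent, so WexM is inactive.
Norleucine is present, so ZorK is inactive.
With repressor ElnP bound, *kepT* is not transcribed.

OFF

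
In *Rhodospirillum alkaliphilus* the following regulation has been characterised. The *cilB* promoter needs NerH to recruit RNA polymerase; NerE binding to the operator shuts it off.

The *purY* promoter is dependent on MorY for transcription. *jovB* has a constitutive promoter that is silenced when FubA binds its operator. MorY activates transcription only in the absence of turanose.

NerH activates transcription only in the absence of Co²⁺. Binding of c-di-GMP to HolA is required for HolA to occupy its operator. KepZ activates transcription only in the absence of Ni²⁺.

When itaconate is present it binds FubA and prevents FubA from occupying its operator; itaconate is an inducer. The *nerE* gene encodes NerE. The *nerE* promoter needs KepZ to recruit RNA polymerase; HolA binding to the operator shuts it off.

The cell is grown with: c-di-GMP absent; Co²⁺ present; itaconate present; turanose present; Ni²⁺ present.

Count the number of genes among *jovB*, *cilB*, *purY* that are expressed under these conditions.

Itaconate is present, so FubA is inactive.
With no repressor bound, *jovB* is transcribed.
→ *jovB* is ON.
c-di-GMP is absent, so HolA is inactive.
Ni²⁺ is present, so KepZ is inactive.
Required activator KepZ is absent, so *nerE* is not transcribed.
So NerE is not produced.
Co²⁺ is present, so NerH is inactive.
Required activator NerH is absent, so *cilB* is not transcribed.
→ *cilB* is OFF.
Turanose is present, so MorY is inactive.
Required activator MorY is absent, so *purY* is not transcribed.
→ *purY* is OFF.
1 of the 3 genes is transcribed.

1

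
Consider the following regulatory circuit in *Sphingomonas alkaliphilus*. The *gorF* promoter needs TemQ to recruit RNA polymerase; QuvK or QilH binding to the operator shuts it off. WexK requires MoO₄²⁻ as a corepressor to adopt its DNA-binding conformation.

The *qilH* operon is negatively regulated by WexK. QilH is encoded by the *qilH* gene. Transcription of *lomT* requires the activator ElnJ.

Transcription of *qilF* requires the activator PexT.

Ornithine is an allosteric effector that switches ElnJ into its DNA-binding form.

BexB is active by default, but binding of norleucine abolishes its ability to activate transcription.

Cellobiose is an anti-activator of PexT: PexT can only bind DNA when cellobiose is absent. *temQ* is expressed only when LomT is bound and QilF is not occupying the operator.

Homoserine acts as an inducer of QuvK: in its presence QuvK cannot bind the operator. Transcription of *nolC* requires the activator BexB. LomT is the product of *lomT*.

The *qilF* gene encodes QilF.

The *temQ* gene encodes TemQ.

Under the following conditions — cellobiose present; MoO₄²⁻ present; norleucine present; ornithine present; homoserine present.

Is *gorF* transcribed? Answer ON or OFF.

Homoserine is present, so QuvK is inactive.
MoO₄²⁻ is present, so WexK is active.
With repressor WexK bound, *qilH* is not transcribed.
So QilH is not produced.
Ornithine is present, so ElnJ is active.
No repressor is bound and ElnJ is active, so *lomT* is transcribed.
So LomT is produced and active.
Cellobiose is present, so PexT is inactive.
Required activator PexT is absent, so *qilF* is not transcribed.
So QilF is not produced.
No repressor is bound and LomT is active, so *temQ* is transcribed.
So TemQ is produced and active.
No repressor is bound and TemQ is active, so *gorF* is transcribed.

ON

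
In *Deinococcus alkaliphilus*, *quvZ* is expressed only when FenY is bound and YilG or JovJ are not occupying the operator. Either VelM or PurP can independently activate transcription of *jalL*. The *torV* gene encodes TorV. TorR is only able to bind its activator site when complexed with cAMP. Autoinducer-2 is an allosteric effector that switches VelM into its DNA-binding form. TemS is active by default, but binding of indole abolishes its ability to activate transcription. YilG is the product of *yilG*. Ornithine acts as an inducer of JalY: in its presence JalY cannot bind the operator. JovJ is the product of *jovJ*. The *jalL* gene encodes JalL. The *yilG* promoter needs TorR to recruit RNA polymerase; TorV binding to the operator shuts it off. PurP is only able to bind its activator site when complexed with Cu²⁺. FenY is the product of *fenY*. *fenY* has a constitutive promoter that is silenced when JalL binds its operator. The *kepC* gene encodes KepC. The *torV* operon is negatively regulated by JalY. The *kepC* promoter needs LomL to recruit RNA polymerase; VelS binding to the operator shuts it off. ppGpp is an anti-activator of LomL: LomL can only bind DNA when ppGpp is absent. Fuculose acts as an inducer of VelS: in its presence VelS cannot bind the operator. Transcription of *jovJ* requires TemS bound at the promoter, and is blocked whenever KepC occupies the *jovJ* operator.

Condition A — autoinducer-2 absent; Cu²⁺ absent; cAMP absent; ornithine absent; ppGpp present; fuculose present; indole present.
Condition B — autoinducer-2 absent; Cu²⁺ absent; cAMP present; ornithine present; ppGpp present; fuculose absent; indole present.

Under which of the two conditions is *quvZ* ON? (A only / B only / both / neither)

Condition A:
Autoinducer-2 is absent, so VelM is inactive.
Cu²⁺ is absent, so PurP is inactive.
No activator is available at the *jalL* promoter, so *jalL* is not transcribed.
So JalL is not produced.
With no repressor bound, *fenY* is transcribed.
So FenY is produced and active.
cAMP is absent, so TorR is inactive.
Ornithine is absent, so JalY is active.
With repressor JalY bound, *torV* is not transcribed.
So TorV is not produced.
Required activator TorR is absent, so *yilG* is not transcribed.
So YilG is not produced.
ppGpp is present, so LomL is inactive.
Fuculose is present, so VelS is inactive.
Required activator LomL is absent, so *kepC* is not transcribed.
So KepC is not produced.
Indole is present, so TemS is inactive.
Required activator TemS is absent, so *jovJ* is not transcribed.
So JovJ is not produced.
No repressor is bound and FenY is active, so *quvZ* is transcribed.
→ *quvZ* is ON in A.
Condition B:
Autoinducer-2 is absent, so VelM is inactive.
Cu²⁺ is absent, so PurP is inactive.
No activator is available at the *jalL* promoter, so *jalL* is not transcribed.
So JalL is not produced.
With no repressor bound, *fenY* is transcribed.
So FenY is produced and active.
cAMP is present, so TorR is active.
Ornithine is present, so JalY is inactive.
With no repressor bound, *torV* is transcribed.
So TorV is produced and active.
With repressor TorV bound, *yilG* is not transcribed.
So YilG is not produced.
ppGpp is present, so LomL is inactive.
Fuculose is absent, so VelS is active.
With repressor VelS bound, *kepC* is not transcribed.
So KepC is not produced.
Indole is present, so TemS is inactive.
Required activator TemS is absent, so *jovJ* is not transcribed.
So JovJ is not produced.
No repressor is bound and FenY is active, so *quvZ* is transcribed.
→ *quvZ* is ON in B.

both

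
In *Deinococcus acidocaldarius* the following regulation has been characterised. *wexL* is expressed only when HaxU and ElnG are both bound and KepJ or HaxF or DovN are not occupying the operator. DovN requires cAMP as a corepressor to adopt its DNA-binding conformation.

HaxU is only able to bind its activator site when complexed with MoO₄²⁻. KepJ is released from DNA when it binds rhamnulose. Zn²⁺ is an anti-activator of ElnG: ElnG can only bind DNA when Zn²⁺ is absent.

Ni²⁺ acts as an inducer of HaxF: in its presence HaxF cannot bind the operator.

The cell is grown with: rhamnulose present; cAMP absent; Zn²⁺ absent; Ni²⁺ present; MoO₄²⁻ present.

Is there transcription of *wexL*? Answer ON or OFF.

MoO₄²⁻ is present, so HaxU is active.
Rhamnulose is present, so KepJ is inactive.
Zn²⁺ is absent, so ElnG is active.
Ni²⁺ is present, so HaxF is inactive.
cAMP is absent, so DovN is inactive.
No repressor is bound and HaxU and ElnG are active, so *wexL* is transcribed.

ON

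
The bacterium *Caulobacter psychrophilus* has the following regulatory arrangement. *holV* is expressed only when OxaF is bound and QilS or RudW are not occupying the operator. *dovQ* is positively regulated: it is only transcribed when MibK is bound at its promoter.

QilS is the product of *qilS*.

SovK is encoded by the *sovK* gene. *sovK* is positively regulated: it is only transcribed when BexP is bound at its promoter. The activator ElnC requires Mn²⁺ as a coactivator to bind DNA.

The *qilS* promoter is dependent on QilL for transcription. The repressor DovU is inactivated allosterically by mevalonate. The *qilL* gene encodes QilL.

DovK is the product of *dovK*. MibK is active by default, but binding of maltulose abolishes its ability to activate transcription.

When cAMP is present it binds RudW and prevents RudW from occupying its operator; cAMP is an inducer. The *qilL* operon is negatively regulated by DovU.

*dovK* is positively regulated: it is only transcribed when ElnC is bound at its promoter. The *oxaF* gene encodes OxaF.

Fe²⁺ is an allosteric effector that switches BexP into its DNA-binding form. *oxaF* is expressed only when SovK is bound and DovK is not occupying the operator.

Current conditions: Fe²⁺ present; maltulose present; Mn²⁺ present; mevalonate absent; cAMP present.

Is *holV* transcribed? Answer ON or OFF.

Mevalonate is absent, so DovU is active.
With repressor DovU bound, *qilL* is not transcribed.
So QilL is not produced.
Required activator QilL is absent, so *qilS* is not transcribed.
So QilS is not produced.
Fe²⁺ is present, so BexP is active.
No repressor is bound and BexP is active, so *sovK* is transcribed.
So SovK is produced and active.
Mn²⁺ is present, so ElnC is active.
No repressor is bound and ElnC is active, so *dovK* is transcribed.
So DovK is produced and active.
With repressor DovK bound, *oxaF* is not transcribed.
So OxaF is not produced.
cAMP is present, so RudW is inactive.
Required activator OxaF is absent, so *holV* is not transcribed.

OFF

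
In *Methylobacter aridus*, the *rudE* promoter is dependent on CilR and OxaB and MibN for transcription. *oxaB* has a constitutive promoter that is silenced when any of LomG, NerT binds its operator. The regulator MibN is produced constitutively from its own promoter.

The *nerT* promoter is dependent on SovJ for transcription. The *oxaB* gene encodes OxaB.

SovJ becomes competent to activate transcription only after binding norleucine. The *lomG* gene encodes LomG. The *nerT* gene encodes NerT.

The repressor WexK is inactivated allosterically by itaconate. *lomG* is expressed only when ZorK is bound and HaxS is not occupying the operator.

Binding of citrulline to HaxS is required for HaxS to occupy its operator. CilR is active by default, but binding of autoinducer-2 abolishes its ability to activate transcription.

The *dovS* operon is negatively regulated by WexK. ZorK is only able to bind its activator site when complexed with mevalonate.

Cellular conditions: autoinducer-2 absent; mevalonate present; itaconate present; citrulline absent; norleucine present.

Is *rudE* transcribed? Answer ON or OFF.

Autoinducer-2 is absent, so CilR is active.
Citrulline is absent, so HaxS is inactive.
Mevalonate is present, so ZorK is active.
No repressor is bound and ZorK is active, so *lomG* is transcribed.
So LomG is produced and active.
Norleucine is present, so SovJ is active.
No repressor is bound and SovJ is active, so *nerT* is transcribed.
So NerT is produced and active.
With repressor LomG bound, *oxaB* is not transcribed.
So OxaB is not produced.
MibN is produced constitutively and is active.
Required activator OxaB is absent, so *rudE* is not transcribed.

OFF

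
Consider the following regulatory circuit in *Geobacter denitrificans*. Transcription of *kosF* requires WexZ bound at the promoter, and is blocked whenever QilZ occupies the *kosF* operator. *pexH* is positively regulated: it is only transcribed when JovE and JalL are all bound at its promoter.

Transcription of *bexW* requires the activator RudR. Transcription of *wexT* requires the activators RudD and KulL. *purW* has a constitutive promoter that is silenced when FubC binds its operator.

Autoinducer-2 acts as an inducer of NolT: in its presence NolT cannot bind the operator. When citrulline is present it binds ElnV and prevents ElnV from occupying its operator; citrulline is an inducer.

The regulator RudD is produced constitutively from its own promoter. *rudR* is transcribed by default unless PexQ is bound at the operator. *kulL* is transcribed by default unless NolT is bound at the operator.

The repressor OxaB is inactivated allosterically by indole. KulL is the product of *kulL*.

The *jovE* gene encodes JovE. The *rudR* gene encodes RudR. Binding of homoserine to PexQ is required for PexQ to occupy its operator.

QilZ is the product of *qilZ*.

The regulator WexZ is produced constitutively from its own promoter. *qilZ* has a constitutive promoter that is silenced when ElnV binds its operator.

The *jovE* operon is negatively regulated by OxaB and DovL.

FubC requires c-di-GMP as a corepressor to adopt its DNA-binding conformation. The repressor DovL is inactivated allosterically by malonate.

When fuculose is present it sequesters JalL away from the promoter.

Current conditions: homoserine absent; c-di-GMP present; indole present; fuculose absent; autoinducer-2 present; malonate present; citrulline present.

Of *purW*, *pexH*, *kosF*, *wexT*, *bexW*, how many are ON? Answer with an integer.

3

c-di-GMP is present, so FubC is active.
With repressor FubC bound, *purW* is not transcribed.
→ *purW* is OFF.
Indole is present, so OxaB is inactive.
Malonate is present, so DovL is inactive.
With no repressor bound, *jovE* is transcribed.
So JovE is produced and active.
Fuculose is absent, so JalL is active.
No repressor is bound and JovE and JalL are active, so *pexH* is transcribed.
→ *pexH* is ON.
WexZ is produced constitutively and is active.
Citrulline is present, so ElnV is inactive.
With no repressor bound, *qilZ* is transcribed.
So QilZ is produced and active.
With repressor QilZ bound, *kosF* is not transcribed.
→ *kosF* is OFF.
RudD is produced constitutively and is active.
Autoinducer-2 is present, so NolT is inactive.
With no repressor bound, *kulL* is transcribed.
So KulL is produced and active.
No repressor is bound and RudD and KulL are active, so *wexT* is transcribed.
→ *wexT* is ON.
Homoserine is absent, so PexQ is inactive.
With no repressor bound, *rudR* is transcribed.
So RudR is produced and active.
No repressor is bound and RudR is active, so *bexW* is transcribed.
→ *bexW* is ON.
3 of the 5 genes are transcribed.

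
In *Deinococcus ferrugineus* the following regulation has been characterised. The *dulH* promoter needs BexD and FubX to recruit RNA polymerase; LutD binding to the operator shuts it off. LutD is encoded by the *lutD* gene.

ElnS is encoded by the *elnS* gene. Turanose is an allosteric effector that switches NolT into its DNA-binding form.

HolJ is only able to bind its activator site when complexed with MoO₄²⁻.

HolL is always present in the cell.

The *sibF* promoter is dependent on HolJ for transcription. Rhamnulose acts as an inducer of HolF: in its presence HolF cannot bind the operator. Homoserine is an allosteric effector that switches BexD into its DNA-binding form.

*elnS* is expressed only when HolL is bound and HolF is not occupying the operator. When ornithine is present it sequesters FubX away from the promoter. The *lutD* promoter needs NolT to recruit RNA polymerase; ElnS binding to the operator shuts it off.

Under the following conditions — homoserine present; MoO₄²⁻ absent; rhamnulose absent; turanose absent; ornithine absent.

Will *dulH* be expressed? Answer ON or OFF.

Homoserine is present, so BexD is active.
Ornithine is absent, so FubX is active.
Turanose is absent, so NolT is inactive.
HolL is produced constitutively and is active.
Rhamnulose is absent, so HolF is active.
With repressor HolF bound, *elnS* is not transcribed.
So ElnS is not produced.
Required activator NolT is absent, so *lutD* is not transcribed.
So LutD is not produced.
No repressor is bound and BexD and FubX are active, so *dulH* is transcribed.

ON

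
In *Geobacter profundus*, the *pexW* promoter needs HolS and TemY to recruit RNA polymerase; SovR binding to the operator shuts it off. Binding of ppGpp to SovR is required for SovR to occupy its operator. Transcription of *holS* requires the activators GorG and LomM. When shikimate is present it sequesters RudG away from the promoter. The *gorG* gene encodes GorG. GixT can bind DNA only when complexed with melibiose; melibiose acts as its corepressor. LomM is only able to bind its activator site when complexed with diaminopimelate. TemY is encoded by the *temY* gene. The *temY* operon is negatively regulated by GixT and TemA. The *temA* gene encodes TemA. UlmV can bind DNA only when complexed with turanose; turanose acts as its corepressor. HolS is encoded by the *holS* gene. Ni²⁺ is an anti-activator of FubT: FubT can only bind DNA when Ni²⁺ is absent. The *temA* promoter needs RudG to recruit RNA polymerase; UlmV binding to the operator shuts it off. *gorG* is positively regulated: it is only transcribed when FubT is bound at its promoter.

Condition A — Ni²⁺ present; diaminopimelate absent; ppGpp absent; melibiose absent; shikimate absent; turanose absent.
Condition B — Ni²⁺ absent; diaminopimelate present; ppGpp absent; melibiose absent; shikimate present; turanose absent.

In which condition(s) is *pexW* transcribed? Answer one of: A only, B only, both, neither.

Condition A:
Ni²⁺ is present, so FubT is inactive.
Required activator FubT is absent, so *gorG* is not transcribed.
So GorG is not produced.
Diaminopimelate is absent, so LomM is inactive.
Required activator GorG is absent, so *holS* is not transcribed.
So HolS is not produced.
ppGpp is absent, so SovR is inactive.
Melibiose is absent, so GixT is inactive.
Shikimate is absent, so RudG is active.
Turanose is absent, so UlmV is inactive.
No repressor is bound and RudG is active, so *temA* is transcribed.
So TemA is produced and active.
With repressor TemA bound, *temY* is not transcribed.
So TemY is not produced.
Required activator HolS is absent, so *pexW* is not transcribed.
→ *pexW* is OFF in A.
Condition B:
Ni²⁺ is absent, so FubT is active.
No repressor is bound and FubT is active, so *gorG* is transcribed.
So GorG is produced and active.
Diaminopimelate is present, so LomM is active.
No repressor is bound and GorG and LomM are active, so *holS* is transcribed.
So HolS is produced and active.
ppGpp is absent, so SovR is inactive.
Melibiose is absent, so GixT is inactive.
Shikimate is present, so RudG is inactive.
Turanose is absent, so UlmV is inactive.
Required activator RudG is absent, so *temA* is not transcribed.
So TemA is not produced.
With no repressor bound, *temY* is transcribed.
So TemY is produced and active.
No repressor is bound and HolS and TemY are active, so *pexW* is transcribed.
→ *pexW* is ON in B.

B only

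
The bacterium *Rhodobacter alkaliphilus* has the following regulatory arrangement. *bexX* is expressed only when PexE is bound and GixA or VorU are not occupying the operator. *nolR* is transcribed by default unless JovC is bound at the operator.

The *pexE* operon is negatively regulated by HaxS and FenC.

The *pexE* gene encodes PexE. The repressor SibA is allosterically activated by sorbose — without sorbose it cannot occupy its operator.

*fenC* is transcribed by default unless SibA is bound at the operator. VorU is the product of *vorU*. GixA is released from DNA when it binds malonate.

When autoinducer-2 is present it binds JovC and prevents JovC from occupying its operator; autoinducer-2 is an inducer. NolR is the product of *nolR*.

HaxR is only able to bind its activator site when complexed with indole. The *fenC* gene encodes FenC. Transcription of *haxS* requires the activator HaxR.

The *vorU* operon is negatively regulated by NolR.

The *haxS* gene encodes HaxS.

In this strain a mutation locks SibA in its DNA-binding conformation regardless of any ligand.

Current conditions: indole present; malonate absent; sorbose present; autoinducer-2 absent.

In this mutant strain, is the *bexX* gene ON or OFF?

Indole is present, so HaxR is active.
No repressor is bound and HaxR is active, so *haxS* is transcribed.
So HaxS is produced and active.
SibA is constitutively active in this strain.
With repressor SibA bound, *fenC* is not transcribed.
So FenC is not produced.
With repressor HaxS bound, *pexE* is not transcribed.
So PexE is not produced.
Malonate is absent, so GixA is active.
Autoinducer-2 is absent, so JovC is active.
With repressor JovC bound, *nolR* is not transcribed.
So NolR is not produced.
With no repressor bound, *vorU* is transcribed.
So VorU is produced and active.
With repressor GixA bound, *bexX* is not transcribed.

OFF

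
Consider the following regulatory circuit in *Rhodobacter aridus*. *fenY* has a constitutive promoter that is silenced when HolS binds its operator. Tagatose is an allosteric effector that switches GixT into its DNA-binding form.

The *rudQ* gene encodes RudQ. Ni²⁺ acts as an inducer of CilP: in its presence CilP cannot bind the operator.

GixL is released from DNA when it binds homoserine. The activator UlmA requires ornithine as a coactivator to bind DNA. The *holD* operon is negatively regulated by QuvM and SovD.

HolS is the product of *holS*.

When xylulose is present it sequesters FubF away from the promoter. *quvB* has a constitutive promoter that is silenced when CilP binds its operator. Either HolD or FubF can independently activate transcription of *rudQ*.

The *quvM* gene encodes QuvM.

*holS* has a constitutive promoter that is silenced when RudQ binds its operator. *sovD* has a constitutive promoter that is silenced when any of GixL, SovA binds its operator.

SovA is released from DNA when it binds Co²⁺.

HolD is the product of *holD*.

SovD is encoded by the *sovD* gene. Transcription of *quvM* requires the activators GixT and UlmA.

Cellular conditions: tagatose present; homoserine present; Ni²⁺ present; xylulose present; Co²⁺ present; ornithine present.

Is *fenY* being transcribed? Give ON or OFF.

Tagatose is present, so GixT is active.
Ornithine is present, so UlmA is active.
No repressor is bound and GixT and UlmA are active, so *quvM* is transcribed.
So QuvM is produced and active.
Homoserine is present, so GixL is inactive.
Co²⁺ is present, so SovA is inactive.
With no repressor bound, *sovD* is transcribed.
So SovD is produced and active.
With repressor QuvM bound, *holD* is not transcribed.
So HolD is not produced.
Xylulose is present, so FubF is inactive.
No activator is available at the *rudQ* promoter, so *rudQ* is not transcribed.
So RudQ is not produced.
With no repressor bound, *holS* is transcribed.
So HolS is produced and active.
With repressor HolS bound, *fenY* is not transcribed.

OFF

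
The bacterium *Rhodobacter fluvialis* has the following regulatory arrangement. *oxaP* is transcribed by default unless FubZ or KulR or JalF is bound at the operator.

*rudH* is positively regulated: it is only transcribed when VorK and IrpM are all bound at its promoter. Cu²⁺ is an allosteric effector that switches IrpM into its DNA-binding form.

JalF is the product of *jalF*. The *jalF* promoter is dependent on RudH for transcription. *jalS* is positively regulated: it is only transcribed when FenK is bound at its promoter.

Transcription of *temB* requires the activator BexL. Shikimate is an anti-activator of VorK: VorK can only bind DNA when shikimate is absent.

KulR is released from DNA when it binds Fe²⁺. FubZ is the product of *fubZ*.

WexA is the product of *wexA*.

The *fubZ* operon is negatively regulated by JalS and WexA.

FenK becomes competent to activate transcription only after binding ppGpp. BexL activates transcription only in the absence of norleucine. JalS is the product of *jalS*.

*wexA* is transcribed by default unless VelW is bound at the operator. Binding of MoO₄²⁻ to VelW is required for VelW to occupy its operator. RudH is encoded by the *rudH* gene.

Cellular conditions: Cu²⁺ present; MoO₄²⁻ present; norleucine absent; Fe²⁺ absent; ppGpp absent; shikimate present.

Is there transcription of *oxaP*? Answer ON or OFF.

OFF

ppGpp is absent, so FenK is inactive.
Required activator FenK is absent, so *jalS* is not transcribed.
So JalS is not produced.
MoO₄²⁻ is present, so VelW is active.
With repressor VelW bound, *wexA* is not transcribed.
So WexA is not produced.
With no repressor bound, *fubZ* is transcribed.
So FubZ is produced and active.
Fe²⁺ is absent, so KulR is active.
Shikimate is present, so VorK is inactive.
Cu²⁺ is present, so IrpM is active.
Required activator VorK is absent, so *rudH* is not transcribed.
So RudH is not produced.
Required activator RudH is absent, so *jalF* is not transcribed.
So JalF is not produced.
With repressor FubZ bound, *oxaP* is not transcribed.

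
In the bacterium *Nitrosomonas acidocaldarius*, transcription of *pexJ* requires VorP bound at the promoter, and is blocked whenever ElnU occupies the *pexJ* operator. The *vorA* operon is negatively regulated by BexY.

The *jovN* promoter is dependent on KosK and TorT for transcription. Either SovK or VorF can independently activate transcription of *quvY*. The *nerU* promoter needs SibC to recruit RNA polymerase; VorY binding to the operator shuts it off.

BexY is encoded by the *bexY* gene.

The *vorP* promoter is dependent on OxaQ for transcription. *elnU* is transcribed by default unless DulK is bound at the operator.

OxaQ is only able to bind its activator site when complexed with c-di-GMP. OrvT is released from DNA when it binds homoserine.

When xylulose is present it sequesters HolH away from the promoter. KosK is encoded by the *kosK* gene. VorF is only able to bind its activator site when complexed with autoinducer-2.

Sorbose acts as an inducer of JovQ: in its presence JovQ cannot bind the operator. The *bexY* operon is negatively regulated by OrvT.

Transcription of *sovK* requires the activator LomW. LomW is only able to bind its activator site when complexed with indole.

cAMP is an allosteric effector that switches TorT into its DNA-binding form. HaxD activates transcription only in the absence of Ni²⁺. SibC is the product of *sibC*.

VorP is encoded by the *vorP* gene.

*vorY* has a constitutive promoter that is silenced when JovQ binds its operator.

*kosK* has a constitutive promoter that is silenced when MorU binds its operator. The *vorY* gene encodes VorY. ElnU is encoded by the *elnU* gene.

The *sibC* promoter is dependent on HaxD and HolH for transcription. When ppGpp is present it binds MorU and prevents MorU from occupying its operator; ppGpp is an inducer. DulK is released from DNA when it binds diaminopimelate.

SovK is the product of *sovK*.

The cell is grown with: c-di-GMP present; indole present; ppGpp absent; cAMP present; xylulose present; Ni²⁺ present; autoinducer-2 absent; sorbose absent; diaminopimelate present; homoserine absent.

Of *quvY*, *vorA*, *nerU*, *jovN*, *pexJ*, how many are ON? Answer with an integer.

Indole is present, so LomW is active.
No repressor is bound and LomW is active, so *sovK* is transcribed.
So SovK is produced and active.
Autoinducer-2 is absent, so VorF is inactive.
Activator SovK is present, so *quvY* is transcribed.
→ *quvY* is ON.
Homoserine is absent, so OrvT is active.
With repressor OrvT bound, *bexY* is not transcribed.
So BexY is not produced.
With no repressor bound, *vorA* is transcribed.
→ *vorA* is ON.
Sorbose is absent, so JovQ is active.
With repressor JovQ bound, *vorY* is not transcribed.
So VorY is not produced.
Ni²⁺ is present, so HaxD is inactive.
Xylulose is present, so HolH is inactive.
Required activator HaxD is absent, so *sibC* is not transcribed.
So SibC is not produced.
Required activator SibC is absent, so *nerU* is not transcribed.
→ *nerU* is OFF.
ppGpp is absent, so MorU is active.
With repressor MorU bound, *kosK* is not transcribed.
So KosK is not produced.
cAMP is present, so TorT is active.
Required activator KosK is absent, so *jovN* is not transcribed.
→ *jovN* is OFF.
Diaminopimelate is present, so DulK is inactive.
With no repressor bound, *elnU* is transcribed.
So ElnU is produced and active.
c-di-GMP is present, so OxaQ is active.
No repressor is bound and OxaQ is active, so *vorP* is transcribed.
So VorP is produced and active.
With repressor ElnU bound, *pexJ* is not transcribed.
→ *pexJ* is OFF.
2 of the 5 genes are transcribed.

2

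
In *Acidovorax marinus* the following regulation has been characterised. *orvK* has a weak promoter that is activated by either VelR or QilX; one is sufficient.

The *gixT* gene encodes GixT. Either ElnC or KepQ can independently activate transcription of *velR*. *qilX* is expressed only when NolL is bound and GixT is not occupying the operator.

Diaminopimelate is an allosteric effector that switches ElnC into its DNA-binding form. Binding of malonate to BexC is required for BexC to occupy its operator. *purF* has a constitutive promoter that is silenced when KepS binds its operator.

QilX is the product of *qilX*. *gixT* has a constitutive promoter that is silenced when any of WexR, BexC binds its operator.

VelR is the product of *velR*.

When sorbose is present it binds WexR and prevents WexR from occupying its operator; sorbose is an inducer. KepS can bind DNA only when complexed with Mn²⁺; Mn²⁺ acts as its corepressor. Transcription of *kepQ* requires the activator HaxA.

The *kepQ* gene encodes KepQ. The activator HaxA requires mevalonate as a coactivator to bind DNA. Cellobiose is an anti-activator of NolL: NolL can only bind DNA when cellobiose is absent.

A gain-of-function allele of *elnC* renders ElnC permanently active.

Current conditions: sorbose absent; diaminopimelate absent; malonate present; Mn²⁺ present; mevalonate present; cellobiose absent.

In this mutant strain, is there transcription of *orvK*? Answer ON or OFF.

ElnC is constitutively active in this strain.
Mevalonate is present, so HaxA is active.
No repressor is bound and HaxA is active, so *kepQ* is transcribed.
So KepQ is produced and active.
Activator ElnC is present, so *velR* is transcribed.
So VelR is produced and active.
Sorbose is absent, so WexR is active.
Malonate is present, so BexC is active.
With repressor WexR bound, *gixT* is not transcribed.
So GixT is not produced.
Cellobiose is absent, so NolL is active.
No repressor is bound and NolL is active, so *qilX* is transcribed.
So QilX is produced and active.
Activator VelR is present, so *orvK* is transcribed.

ON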